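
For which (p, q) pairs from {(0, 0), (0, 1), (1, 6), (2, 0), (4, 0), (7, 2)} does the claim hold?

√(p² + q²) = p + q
Testing each pair:
(0, 0): LHS = 0, RHS = 0 → holds
(0, 1): LHS = 1, RHS = 1 → holds
(1, 6): LHS = √(37) ≈ 6.083, RHS = 7 → fails
(2, 0): LHS = 2, RHS = 2 → holds
(4, 0): LHS = 4, RHS = 4 → holds
(7, 2): LHS = √(53) ≈ 7.28, RHS = 9 → fails

4 of 6 pairs satisfy the claim.

Answer: (0, 0), (0, 1), (2, 0), (4, 0)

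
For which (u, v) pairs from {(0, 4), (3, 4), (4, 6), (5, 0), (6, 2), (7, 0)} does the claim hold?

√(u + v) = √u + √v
(0, 4), (5, 0), (7, 0)

Testing each pair:
(0, 4): LHS = 2, RHS = 2 → holds
(3, 4): LHS = √(7) ≈ 2.646, RHS = √(3) + 2 ≈ 3.732 → fails
(4, 6): LHS = √(10) ≈ 3.162, RHS = 2 + √(6) ≈ 4.449 → fails
(5, 0): LHS = √(5) ≈ 2.236, RHS = √(5) ≈ 2.236 → holds
(6, 2): LHS = 2·√(2) ≈ 2.828, RHS = √(2) + √(6) ≈ 3.864 → fails
(7, 0): LHS = √(7) ≈ 2.646, RHS = √(7) ≈ 2.646 → holds

3 of 6 pairs satisfy the claim.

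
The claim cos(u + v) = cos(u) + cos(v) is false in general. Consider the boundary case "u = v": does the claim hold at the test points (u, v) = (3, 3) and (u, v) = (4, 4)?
At (3, 3): LHS = cos(6) ≈ 0.9602 ≠ RHS = 2·cos(3) ≈ -1.98
At (4, 4): LHS = cos(8) ≈ -0.1455 ≠ RHS = 2·cos(4) ≈ -1.307

Answer: No, fails at both test points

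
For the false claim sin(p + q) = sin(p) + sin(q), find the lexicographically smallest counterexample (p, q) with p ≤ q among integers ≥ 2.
Substituting (2, 2) into the claim:
LHS = sin(2 + 2) = sin(4) ≈ -0.7568
RHS = sin(2) + sin(2) = 2·sin(2) ≈ 1.819

Since LHS ≠ RHS, this pair disproves the claim, and no lexicographically smaller pair (p ≤ q, integers ≥ 2) does.

For instance (5, 7) is also a counterexample (LHS = sin(12) ≈ -0.5366, RHS = sin(5) + sin(7) ≈ -0.3019), but it's lexicographically larger.

Answer: (p, q) = (2, 2)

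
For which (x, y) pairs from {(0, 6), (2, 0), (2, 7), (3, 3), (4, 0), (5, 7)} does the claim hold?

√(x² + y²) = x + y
(0, 6), (2, 0), (4, 0)

Testing each pair:
(0, 6): LHS = 6, RHS = 6 → holds
(2, 0): LHS = 2, RHS = 2 → holds
(2, 7): LHS = √(53) ≈ 7.28, RHS = 9 → fails
(3, 3): LHS = 3·√(2) ≈ 4.243, RHS = 6 → fails
(4, 0): LHS = 4, RHS = 4 → holds
(5, 7): LHS = √(74) ≈ 8.602, RHS = 12 → fails

3 of 6 pairs satisfy the claim.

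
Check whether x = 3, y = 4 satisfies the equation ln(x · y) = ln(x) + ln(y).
Holds

Substituting x = 3, y = 4:

LHS = ln(3 · 4) = ln(12) ≈ 2.485
RHS = ln(3) + ln(4) ≈ 2.485

LHS = RHS, so the equation holds at this point.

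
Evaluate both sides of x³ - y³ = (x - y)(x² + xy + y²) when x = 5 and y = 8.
LHS = 5³ - 8³ = -387
RHS = (5 - 8)(5² + 5·8 + 8²) = -387

LHS = RHS: the two sides agree.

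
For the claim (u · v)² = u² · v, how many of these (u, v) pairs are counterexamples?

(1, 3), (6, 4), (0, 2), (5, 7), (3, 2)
Testing each pair:
(1, 3): LHS = 9, RHS = 3 → counterexample
(6, 4): LHS = 576, RHS = 144 → counterexample
(0, 2): LHS = 0, RHS = 0 → satisfies claim
(5, 7): LHS = 1225, RHS = 175 → counterexample
(3, 2): LHS = 36, RHS = 18 → counterexample

That makes 4 counterexamples.

Answer: 4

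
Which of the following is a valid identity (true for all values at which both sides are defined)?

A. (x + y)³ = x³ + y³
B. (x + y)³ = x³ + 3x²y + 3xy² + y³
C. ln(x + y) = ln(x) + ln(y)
B

A: fails at (1, 4) — LHS = 125, RHS = 65.
B: holds — e.g. at (1, 3), both sides equal 64.
C: fails at (1, 1) — LHS = ln(2) ≈ 0.6931, RHS = 0.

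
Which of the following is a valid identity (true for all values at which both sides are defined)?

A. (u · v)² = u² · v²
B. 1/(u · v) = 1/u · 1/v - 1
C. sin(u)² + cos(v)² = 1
A

A: holds — e.g. at (4, 4), both sides equal 256.
B: fails at (3, 3) — LHS = 1/9, RHS = -8/9.
C: fails at (5, 8) — LHS = cos(8)² + sin(5)² ≈ 0.9407, RHS = 1.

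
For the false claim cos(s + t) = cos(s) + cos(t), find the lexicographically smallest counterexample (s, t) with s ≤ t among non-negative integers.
Substituting (0, 0) into the claim:
LHS = cos(0 + 0) = 1
RHS = cos(0) + cos(0) = 2

Since LHS ≠ RHS, this pair disproves the claim, and no lexicographically smaller pair (s ≤ t, non-negative integers) does.

For instance (3, 6) is also a counterexample (LHS = cos(9) ≈ -0.9111, RHS = cos(3) + cos(6) ≈ -0.02982), but it's lexicographically larger.

Answer: (s, t) = (0, 0)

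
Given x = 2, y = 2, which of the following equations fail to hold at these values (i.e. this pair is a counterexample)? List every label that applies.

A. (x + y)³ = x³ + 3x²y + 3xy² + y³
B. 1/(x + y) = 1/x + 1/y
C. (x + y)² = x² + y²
B, C

Evaluating each claim at the given values:
A. LHS = 64, RHS = 64 → holds here (LHS = RHS)
B. LHS = 1/4, RHS = 1 → fails here (LHS ≠ RHS)
C. LHS = 16, RHS = 8 → fails here (LHS ≠ RHS)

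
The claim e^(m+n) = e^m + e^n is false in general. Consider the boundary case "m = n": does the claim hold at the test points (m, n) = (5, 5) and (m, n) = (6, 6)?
At (5, 5): LHS = e^10 ≈ 22026.5 ≠ RHS = 2·e^5 ≈ 296.8
At (6, 6): LHS = e^12 ≈ 162754.8 ≠ RHS = 2·e^6 ≈ 806.9

Answer: No, fails at both test points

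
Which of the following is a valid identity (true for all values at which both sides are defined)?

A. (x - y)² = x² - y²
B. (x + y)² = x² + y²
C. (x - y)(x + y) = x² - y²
C

A: fails at (2, 7) — LHS = 25, RHS = -45.
B: fails at (2, 5) — LHS = 49, RHS = 29.
C: holds — e.g. at (6, 7), both sides equal -13.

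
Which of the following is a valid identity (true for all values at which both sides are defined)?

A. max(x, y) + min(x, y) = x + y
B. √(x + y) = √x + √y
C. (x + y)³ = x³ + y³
A: holds — e.g. at (3, 4), both sides equal 7.
B: fails at (2, 5) — LHS = √(7) ≈ 2.646, RHS = √(2) + √(5) ≈ 3.65.
C: fails at (2, 3) — LHS = 125, RHS = 35.

Answer: A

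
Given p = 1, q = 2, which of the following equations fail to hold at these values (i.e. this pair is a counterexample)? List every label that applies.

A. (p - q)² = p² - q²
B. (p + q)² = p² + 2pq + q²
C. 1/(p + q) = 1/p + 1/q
A, C

Evaluating each claim at the given values:
A. LHS = 1, RHS = -3 → fails here (LHS ≠ RHS)
B. LHS = 9, RHS = 9 → holds here (LHS = RHS)
C. LHS = 1/3, RHS = 3/2 → fails here (LHS ≠ RHS)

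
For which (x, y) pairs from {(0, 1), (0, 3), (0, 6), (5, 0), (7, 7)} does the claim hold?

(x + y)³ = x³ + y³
Testing each pair:
(0, 1): LHS = 1, RHS = 1 → holds
(0, 3): LHS = 27, RHS = 27 → holds
(0, 6): LHS = 216, RHS = 216 → holds
(5, 0): LHS = 125, RHS = 125 → holds
(7, 7): LHS = 2744, RHS = 686 → fails

4 of 5 pairs satisfy the claim.

Answer: (0, 1), (0, 3), (0, 6), (5, 0)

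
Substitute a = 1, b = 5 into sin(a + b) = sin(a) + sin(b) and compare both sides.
LHS = sin(1 + 5) = sin(6) ≈ -0.2794
RHS = sin(1) + sin(5) ≈ -0.1175

LHS ≠ RHS (they differ by about 0.162), so the equation does not hold here.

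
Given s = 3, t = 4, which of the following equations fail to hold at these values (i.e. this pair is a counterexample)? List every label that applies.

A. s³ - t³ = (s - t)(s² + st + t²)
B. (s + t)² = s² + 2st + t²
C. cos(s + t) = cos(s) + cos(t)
C

Evaluating each claim at the given values:
A. LHS = -37, RHS = -37 → holds here (LHS = RHS)
B. LHS = 49, RHS = 49 → holds here (LHS = RHS)
C. LHS = cos(7) ≈ 0.7539, RHS = cos(3) + cos(4) ≈ -1.644 → fails here (LHS ≠ RHS)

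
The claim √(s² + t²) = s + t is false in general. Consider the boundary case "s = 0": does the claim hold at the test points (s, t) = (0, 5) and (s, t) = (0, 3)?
At (0, 5): LHS = 5, RHS = 5 → equal
At (0, 3): LHS = 3, RHS = 3 → equal

So the claim does hold at both of these boundary points, even though it is not an identity.

Answer: Yes, holds at both test points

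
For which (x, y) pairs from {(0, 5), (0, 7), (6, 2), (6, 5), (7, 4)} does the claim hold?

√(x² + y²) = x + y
(0, 5), (0, 7)

Testing each pair:
(0, 5): LHS = 5, RHS = 5 → holds
(0, 7): LHS = 7, RHS = 7 → holds
(6, 2): LHS = 2·√(10) ≈ 6.325, RHS = 8 → fails
(6, 5): LHS = √(61) ≈ 7.81, RHS = 11 → fails
(7, 4): LHS = √(65) ≈ 8.062, RHS = 11 → fails

2 of 5 pairs satisfy the claim.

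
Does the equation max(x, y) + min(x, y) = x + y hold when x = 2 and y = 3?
Substituting x = 2, y = 3:

LHS = max(2, 3) + min(2, 3) = 5
RHS = 2 + 3 = 5

LHS = RHS, so the equation holds at this point.

Answer: Holds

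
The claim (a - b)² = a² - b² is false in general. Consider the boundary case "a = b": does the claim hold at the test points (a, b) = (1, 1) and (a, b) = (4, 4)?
Yes, holds at both test points

At (1, 1): LHS = 0, RHS = 0 → equal
At (4, 4): LHS = 0, RHS = 0 → equal

So the claim does hold at both of these boundary points, even though it is not an identity.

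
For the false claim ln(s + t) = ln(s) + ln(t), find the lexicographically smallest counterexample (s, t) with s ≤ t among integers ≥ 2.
(s, t) = (2, 3)

Substituting (2, 3) into the claim:
LHS = ln(2 + 3) = ln(5) ≈ 1.609
RHS = ln(2) + ln(3) ≈ 1.792

Since LHS ≠ RHS, this pair disproves the claim, and no lexicographically smaller pair (s ≤ t, integers ≥ 2) does.

For instance (5, 9) is also a counterexample (LHS = ln(14) ≈ 2.639, RHS = ln(5) + ln(9) ≈ 3.807), but it's lexicographically larger.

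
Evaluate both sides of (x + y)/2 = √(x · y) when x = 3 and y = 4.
LHS = (3 + 4)/2 = 7/2
RHS = √(3 · 4) = 2·√(3) ≈ 3.464

LHS ≠ RHS (they differ by about 0.0359), so the equation does not hold here.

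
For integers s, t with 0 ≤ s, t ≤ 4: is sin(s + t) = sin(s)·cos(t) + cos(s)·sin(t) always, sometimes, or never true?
The identity holds for every pair in the range. For instance at (s, t) = (1, 3): both sides equal sin(4) ≈ -0.7568.

Answer: Always true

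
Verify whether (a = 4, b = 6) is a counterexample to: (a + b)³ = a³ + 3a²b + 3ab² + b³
No

Substituting a = 4, b = 6:
LHS = (4 + 6)³ = 1000
RHS = 4³ + 3·4²·6 + 3·4·6² + 6³ = 1000

The sides agree, so this pair does not disprove the claim.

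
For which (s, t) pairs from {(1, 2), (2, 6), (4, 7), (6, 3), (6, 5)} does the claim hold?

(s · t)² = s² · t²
Testing each pair:
(1, 2): LHS = 4, RHS = 4 → holds
(2, 6): LHS = 144, RHS = 144 → holds
(4, 7): LHS = 784, RHS = 784 → holds
(6, 3): LHS = 324, RHS = 324 → holds
(6, 5): LHS = 900, RHS = 900 → holds

Every pair satisfies the claim.

Answer: All pairs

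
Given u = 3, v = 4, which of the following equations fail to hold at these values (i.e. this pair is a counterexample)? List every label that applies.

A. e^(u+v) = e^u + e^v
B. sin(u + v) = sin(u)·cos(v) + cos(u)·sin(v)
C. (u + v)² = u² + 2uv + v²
Evaluating each claim at the given values:
A. LHS = e^7 ≈ 1097, RHS = e^3 + e^4 ≈ 74.68 → fails here (LHS ≠ RHS)
B. LHS = sin(7) ≈ 0.657, RHS = sin(3)·cos(4) + sin(4)·cos(3) ≈ 0.657 → holds here (LHS = RHS)
C. LHS = 49, RHS = 49 → holds here (LHS = RHS)

Answer: A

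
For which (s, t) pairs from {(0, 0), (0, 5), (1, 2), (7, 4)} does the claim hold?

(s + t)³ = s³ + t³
Testing each pair:
(0, 0): LHS = 0, RHS = 0 → holds
(0, 5): LHS = 125, RHS = 125 → holds
(1, 2): LHS = 27, RHS = 9 → fails
(7, 4): LHS = 1331, RHS = 407 → fails

2 of 4 pairs satisfy the claim.

Answer: (0, 0), (0, 5)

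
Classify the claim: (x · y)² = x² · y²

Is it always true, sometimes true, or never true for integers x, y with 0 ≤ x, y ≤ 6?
The identity holds for every pair in the range. For instance at (x, y) = (0, 6): both sides equal 0.

Answer: Always true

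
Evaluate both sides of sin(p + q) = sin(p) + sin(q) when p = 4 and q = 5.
LHS = sin(4 + 5) = sin(9) ≈ 0.4121
RHS = sin(4) + sin(5) ≈ -1.716

LHS ≠ RHS (they differ by about 2.128), so the equation does not hold here.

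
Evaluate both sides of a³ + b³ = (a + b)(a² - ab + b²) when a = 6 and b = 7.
LHS = 6³ + 7³ = 559
RHS = (6 + 7)(6² - 6·7 + 7²) = 559

LHS = RHS: the two sides agree.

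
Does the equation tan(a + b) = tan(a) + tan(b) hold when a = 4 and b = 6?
Substituting a = 4, b = 6:

LHS = tan(4 + 6) = tan(10) ≈ 0.6484
RHS = tan(4) + tan(6) ≈ 0.8668

LHS ≠ RHS, so the equation does not hold at this point.

Answer: Fails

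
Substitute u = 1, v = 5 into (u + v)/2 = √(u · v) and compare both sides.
LHS = (1 + 5)/2 = 3
RHS = √(1 · 5) = √(5) ≈ 2.236

LHS ≠ RHS (they differ by about 0.7639), so the equation does not hold here.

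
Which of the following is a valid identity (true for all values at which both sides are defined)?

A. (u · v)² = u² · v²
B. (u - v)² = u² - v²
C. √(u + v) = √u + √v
A: holds — e.g. at (5, 5), both sides equal 625.
B: fails at (0, 1) — LHS = 1, RHS = -1.
C: fails at (1, 2) — LHS = √(3) ≈ 1.732, RHS = 1 + √(2) ≈ 2.414.

Answer: A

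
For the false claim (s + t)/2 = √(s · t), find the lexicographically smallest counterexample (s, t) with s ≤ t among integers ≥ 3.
(s, t) = (3, 4)

At (3, 3): both sides equal 3, so it holds there.

Substituting (3, 4) into the claim:
LHS = (3 + 4)/2 = 7/2
RHS = √(3 · 4) = 2·√(3) ≈ 3.464

Since LHS ≠ RHS, this pair disproves the claim, and no lexicographically smaller pair (s ≤ t, integers ≥ 3) does.

For instance (5, 10) is also a counterexample (LHS = 15/2, RHS = 5·√(2) ≈ 7.071), but it's lexicographically larger.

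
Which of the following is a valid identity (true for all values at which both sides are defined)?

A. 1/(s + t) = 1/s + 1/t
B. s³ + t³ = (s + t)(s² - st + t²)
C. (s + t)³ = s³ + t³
A: fails at (3, 7) — LHS = 1/10, RHS = 10/21.
B: holds — e.g. at (1, 2), both sides equal 9.
C: fails at (1, 2) — LHS = 27, RHS = 9.

Answer: B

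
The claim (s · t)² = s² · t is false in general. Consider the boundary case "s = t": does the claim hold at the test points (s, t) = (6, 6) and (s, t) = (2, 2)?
No, fails at both test points

At (6, 6): LHS = 1296 ≠ RHS = 216
At (2, 2): LHS = 16 ≠ RHS = 8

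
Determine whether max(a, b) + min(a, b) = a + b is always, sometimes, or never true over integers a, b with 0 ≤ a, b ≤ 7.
Always true

The identity holds for every pair in the range. For instance at (a, b) = (3, 3): both sides equal 6.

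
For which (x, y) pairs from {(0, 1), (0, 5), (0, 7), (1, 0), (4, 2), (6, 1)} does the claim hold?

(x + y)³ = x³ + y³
Testing each pair:
(0, 1): LHS = 1, RHS = 1 → holds
(0, 5): LHS = 125, RHS = 125 → holds
(0, 7): LHS = 343, RHS = 343 → holds
(1, 0): LHS = 1, RHS = 1 → holds
(4, 2): LHS = 216, RHS = 72 → fails
(6, 1): LHS = 343, RHS = 217 → fails

4 of 6 pairs satisfy the claim.

Answer: (0, 1), (0, 5), (0, 7), (1, 0)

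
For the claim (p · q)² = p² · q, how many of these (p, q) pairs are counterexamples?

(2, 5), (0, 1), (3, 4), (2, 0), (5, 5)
3

Testing each pair:
(2, 5): LHS = 100, RHS = 20 → counterexample
(0, 1): LHS = 0, RHS = 0 → satisfies claim
(3, 4): LHS = 144, RHS = 36 → counterexample
(2, 0): LHS = 0, RHS = 0 → satisfies claim
(5, 5): LHS = 625, RHS = 125 → counterexample

That makes 3 counterexamples.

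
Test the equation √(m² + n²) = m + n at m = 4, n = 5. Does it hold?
Fails

Substituting m = 4, n = 5:

LHS = √(4² + 5²) = √(41) ≈ 6.403
RHS = 4 + 5 = 9

LHS ≠ RHS, so the equation does not hold at this point.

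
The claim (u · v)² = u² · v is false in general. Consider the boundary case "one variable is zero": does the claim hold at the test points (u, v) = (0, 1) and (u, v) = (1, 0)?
At (0, 1): LHS = 0, RHS = 0 → equal
At (1, 0): LHS = 0, RHS = 0 → equal

So the claim does hold at both of these boundary points, even though it is not an identity.

Answer: Yes, holds at both test points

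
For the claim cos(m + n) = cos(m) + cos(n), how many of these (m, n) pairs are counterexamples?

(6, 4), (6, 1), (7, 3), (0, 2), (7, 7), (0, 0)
Testing each pair:
(6, 4): LHS = cos(10) ≈ -0.8391, RHS = cos(4) + cos(6) ≈ 0.3065 → counterexample
(6, 1): LHS = cos(7) ≈ 0.7539, RHS = cos(1) + cos(6) ≈ 1.5 → counterexample
(7, 3): LHS = cos(10) ≈ -0.8391, RHS = cos(3) + cos(7) ≈ -0.2361 → counterexample
(0, 2): LHS = cos(2) ≈ -0.4161, RHS = cos(2) + 1 ≈ 0.5839 → counterexample
(7, 7): LHS = cos(14) ≈ 0.1367, RHS = 2·cos(7) ≈ 1.508 → counterexample
(0, 0): LHS = 1, RHS = 2 → counterexample

That makes 6 counterexamples.

Answer: 6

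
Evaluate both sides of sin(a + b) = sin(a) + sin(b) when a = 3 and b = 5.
LHS = sin(3 + 5) = sin(8) ≈ 0.9894
RHS = sin(3) + sin(5) ≈ -0.8178

LHS ≠ RHS (they differ by about 1.807), so the equation does not hold here.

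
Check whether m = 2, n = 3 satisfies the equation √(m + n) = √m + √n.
Substituting m = 2, n = 3:

LHS = √(2 + 3) = √(5) ≈ 2.236
RHS = √2 + √3 = √(2) + √(3) ≈ 3.146

LHS ≠ RHS, so the equation does not hold at this point.

Answer: Fails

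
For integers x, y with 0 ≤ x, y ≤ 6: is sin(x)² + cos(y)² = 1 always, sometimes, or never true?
It holds at (x, y) = (6, 6) (both sides equal 1), but fails at (x, y) = (6, 3) (LHS = sin(6)² + cos(3)² ≈ 1.058, RHS = 1).

Answer: Sometimes true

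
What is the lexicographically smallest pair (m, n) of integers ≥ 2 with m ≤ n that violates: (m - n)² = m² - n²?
(m, n) = (2, 3)

At (2, 2): both sides equal 0, so it holds there.

Substituting (2, 3) into the claim:
LHS = (2 - 3)² = 1
RHS = 2² - 3² = -5

Since LHS ≠ RHS, this pair disproves the claim, and no lexicographically smaller pair (m ≤ n, integers ≥ 2) does.

For instance (8, 9) is also a counterexample (LHS = 1, RHS = -17), but it's lexicographically larger.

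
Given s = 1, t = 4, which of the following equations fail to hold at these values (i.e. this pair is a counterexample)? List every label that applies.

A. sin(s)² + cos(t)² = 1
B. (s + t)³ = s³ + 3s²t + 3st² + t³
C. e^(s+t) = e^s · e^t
Evaluating each claim at the given values:
A. LHS = cos(4)² + sin(1)² ≈ 1.135, RHS = 1 → fails here (LHS ≠ RHS)
B. LHS = 125, RHS = 125 → holds here (LHS = RHS)
C. LHS = e^5 ≈ 148.4, RHS = e^5 ≈ 148.4 → holds here (LHS = RHS)

Answer: A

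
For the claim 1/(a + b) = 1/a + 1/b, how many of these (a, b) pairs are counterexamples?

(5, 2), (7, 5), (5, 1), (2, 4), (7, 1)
5

Testing each pair:
(5, 2): LHS = 1/7, RHS = 7/10 → counterexample
(7, 5): LHS = 1/12, RHS = 12/35 → counterexample
(5, 1): LHS = 1/6, RHS = 6/5 → counterexample
(2, 4): LHS = 1/6, RHS = 3/4 → counterexample
(7, 1): LHS = 1/8, RHS = 8/7 → counterexample

That makes 5 counterexamples.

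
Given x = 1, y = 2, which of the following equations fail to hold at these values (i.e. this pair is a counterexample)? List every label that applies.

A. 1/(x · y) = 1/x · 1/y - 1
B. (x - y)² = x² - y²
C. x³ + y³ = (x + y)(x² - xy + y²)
Evaluating each claim at the given values:
A. LHS = 1/2, RHS = -1/2 → fails here (LHS ≠ RHS)
B. LHS = 1, RHS = -3 → fails here (LHS ≠ RHS)
C. LHS = 9, RHS = 9 → holds here (LHS = RHS)

Answer: A, B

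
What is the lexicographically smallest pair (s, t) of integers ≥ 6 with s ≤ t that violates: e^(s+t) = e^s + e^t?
(s, t) = (6, 6)

Substituting (6, 6) into the claim:
LHS = e^(6+6) = e^12 ≈ 162754.8
RHS = e^6 + e^6 = 2·e^6 ≈ 806.9

Since LHS ≠ RHS, this pair disproves the claim, and no lexicographically smaller pair (s ≤ t, integers ≥ 6) does.

For instance (7, 8) is also a counterexample (LHS = e^15 ≈ 3269017.4, RHS = e^7 + e^8 ≈ 4078), but it's lexicographically larger.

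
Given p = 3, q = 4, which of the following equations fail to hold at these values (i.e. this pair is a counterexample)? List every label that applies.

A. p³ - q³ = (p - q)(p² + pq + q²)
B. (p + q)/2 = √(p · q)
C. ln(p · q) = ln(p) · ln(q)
Evaluating each claim at the given values:
A. LHS = -37, RHS = -37 → holds here (LHS = RHS)
B. LHS = 7/2, RHS = 2·√(3) ≈ 3.464 → fails here (LHS ≠ RHS)
C. LHS = ln(12) ≈ 2.485, RHS = ln(3)·ln(4) ≈ 1.523 → fails here (LHS ≠ RHS)

Answer: B, C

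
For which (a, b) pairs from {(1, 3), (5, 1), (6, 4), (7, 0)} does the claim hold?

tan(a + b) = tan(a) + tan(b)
Testing each pair:
(1, 3): LHS = tan(4) ≈ 1.158, RHS = tan(3) + tan(1) ≈ 1.415 → fails
(5, 1): LHS = tan(6) ≈ -0.291, RHS = tan(5) + tan(1) ≈ -1.823 → fails
(6, 4): LHS = tan(10) ≈ 0.6484, RHS = tan(6) + tan(4) ≈ 0.8668 → fails
(7, 0): LHS = tan(7) ≈ 0.8714, RHS = tan(7) ≈ 0.8714 → holds

1 of 4 pairs satisfies the claim.

Answer: (7, 0)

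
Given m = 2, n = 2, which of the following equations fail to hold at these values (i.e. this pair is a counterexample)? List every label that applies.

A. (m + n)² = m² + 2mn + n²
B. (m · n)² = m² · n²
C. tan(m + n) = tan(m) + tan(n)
Evaluating each claim at the given values:
A. LHS = 16, RHS = 16 → holds here (LHS = RHS)
B. LHS = 16, RHS = 16 → holds here (LHS = RHS)
C. LHS = tan(4) ≈ 1.158, RHS = 2·tan(2) ≈ -4.37 → fails here (LHS ≠ RHS)

Answer: C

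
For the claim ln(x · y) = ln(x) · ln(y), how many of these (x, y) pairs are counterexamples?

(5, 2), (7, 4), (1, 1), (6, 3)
Testing each pair:
(5, 2): LHS = ln(10) ≈ 2.303, RHS = ln(2)·ln(5) ≈ 1.116 → counterexample
(7, 4): LHS = ln(28) ≈ 3.332, RHS = ln(4)·ln(7) ≈ 2.698 → counterexample
(1, 1): LHS = 0, RHS = 0 → satisfies claim
(6, 3): LHS = ln(18) ≈ 2.89, RHS = ln(3)·ln(6) ≈ 1.968 → counterexample

That makes 3 counterexamples.

Answer: 3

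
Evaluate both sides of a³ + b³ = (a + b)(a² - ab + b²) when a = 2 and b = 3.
LHS = 2³ + 3³ = 35
RHS = (2 + 3)(2² - 2·3 + 3²) = 35

LHS = RHS: the two sides agree.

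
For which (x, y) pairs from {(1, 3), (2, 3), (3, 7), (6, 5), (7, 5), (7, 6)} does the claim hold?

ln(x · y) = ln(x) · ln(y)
None

Testing each pair:
(1, 3): LHS = ln(3) ≈ 1.099, RHS = 0 → fails
(2, 3): LHS = ln(6) ≈ 1.792, RHS = ln(2)·ln(3) ≈ 0.7615 → fails
(3, 7): LHS = ln(21) ≈ 3.045, RHS = ln(3)·ln(7) ≈ 2.138 → fails
(6, 5): LHS = ln(30) ≈ 3.401, RHS = ln(5)·ln(6) ≈ 2.884 → fails
(7, 5): LHS = ln(35) ≈ 3.555, RHS = ln(5)·ln(7) ≈ 3.132 → fails
(7, 6): LHS = ln(42) ≈ 3.738, RHS = ln(6)·ln(7) ≈ 3.487 → fails

No pair satisfies the claim.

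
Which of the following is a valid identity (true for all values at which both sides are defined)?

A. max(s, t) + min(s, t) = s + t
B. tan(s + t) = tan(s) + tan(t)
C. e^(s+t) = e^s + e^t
A: holds — e.g. at (0, 1), both sides equal 1.
B: fails at (5, 8) — LHS = tan(13) ≈ 0.463, RHS = tan(8) + tan(5) ≈ -10.18.
C: fails at (5, 8) — LHS = e^13 ≈ 442413.4, RHS = e^5 + e^8 ≈ 3129.

Answer: A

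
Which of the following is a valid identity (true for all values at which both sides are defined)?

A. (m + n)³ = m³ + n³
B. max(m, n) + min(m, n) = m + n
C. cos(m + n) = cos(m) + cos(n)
B

A: fails at (5, 8) — LHS = 2197, RHS = 637.
B: holds — e.g. at (4, 4), both sides equal 8.
C: fails at (1, 4) — LHS = cos(5) ≈ 0.2837, RHS = cos(4) + cos(1) ≈ -0.1133.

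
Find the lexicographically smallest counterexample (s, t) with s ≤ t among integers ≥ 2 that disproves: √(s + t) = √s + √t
Substituting (2, 2) into the claim:
LHS = √(2 + 2) = 2
RHS = √2 + √2 = 2·√(2) ≈ 2.828

Since LHS ≠ RHS, this pair disproves the claim, and no lexicographically smaller pair (s ≤ t, integers ≥ 2) does.

For instance (4, 9) is also a counterexample (LHS = √(13) ≈ 3.606, RHS = 5), but it's lexicographically larger.

Answer: (s, t) = (2, 2)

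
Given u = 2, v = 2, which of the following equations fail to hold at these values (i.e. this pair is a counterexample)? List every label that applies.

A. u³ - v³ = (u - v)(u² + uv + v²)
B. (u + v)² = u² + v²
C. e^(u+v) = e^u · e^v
Evaluating each claim at the given values:
A. LHS = 0, RHS = 0 → holds here (LHS = RHS)
B. LHS = 16, RHS = 8 → fails here (LHS ≠ RHS)
C. LHS = e^4 ≈ 54.6, RHS = e^4 ≈ 54.6 → holds here (LHS = RHS)

Answer: B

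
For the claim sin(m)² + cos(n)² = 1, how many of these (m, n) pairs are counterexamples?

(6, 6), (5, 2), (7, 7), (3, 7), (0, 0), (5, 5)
2

Testing each pair:
(6, 6): LHS = sin(6)² + cos(6)² = 1, RHS = 1 → satisfies claim
(5, 2): LHS = cos(2)² + sin(5)² ≈ 1.093, RHS = 1 → counterexample
(7, 7): LHS = sin(7)² + cos(7)² = 1, RHS = 1 → satisfies claim
(3, 7): LHS = sin(3)² + cos(7)² ≈ 0.5883, RHS = 1 → counterexample
(0, 0): LHS = 1, RHS = 1 → satisfies claim
(5, 5): LHS = cos(5)² + sin(5)² = 1, RHS = 1 → satisfies claim

That makes 2 counterexamples.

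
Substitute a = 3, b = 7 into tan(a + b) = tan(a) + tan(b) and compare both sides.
LHS = tan(3 + 7) = tan(10) ≈ 0.6484
RHS = tan(3) + tan(7) ≈ 0.7289

LHS ≠ RHS (they differ by about 0.08054), so the equation does not hold here.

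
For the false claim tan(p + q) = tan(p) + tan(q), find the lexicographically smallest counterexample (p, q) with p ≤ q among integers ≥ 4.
Substituting (4, 4) into the claim:
LHS = tan(4 + 4) = tan(8) ≈ -6.8
RHS = tan(4) + tan(4) = 2·tan(4) ≈ 2.316

Since LHS ≠ RHS, this pair disproves the claim, and no lexicographically smaller pair (p ≤ q, integers ≥ 4) does.

For instance (7, 10) is also a counterexample (LHS = tan(17) ≈ 3.494, RHS = tan(10) + tan(7) ≈ 1.52), but it's lexicographically larger.

Answer: (p, q) = (4, 4)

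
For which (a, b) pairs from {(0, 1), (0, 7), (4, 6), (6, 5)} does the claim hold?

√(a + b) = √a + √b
Testing each pair:
(0, 1): LHS = 1, RHS = 1 → holds
(0, 7): LHS = √(7) ≈ 2.646, RHS = √(7) ≈ 2.646 → holds
(4, 6): LHS = √(10) ≈ 3.162, RHS = 2 + √(6) ≈ 4.449 → fails
(6, 5): LHS = √(11) ≈ 3.317, RHS = √(5) + √(6) ≈ 4.686 → fails

2 of 4 pairs satisfy the claim.

Answer: (0, 1), (0, 7)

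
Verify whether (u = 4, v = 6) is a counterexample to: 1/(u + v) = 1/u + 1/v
Substituting u = 4, v = 6:
LHS = 1/(4 + 6) = 1/10
RHS = 1/4 + 1/6 = 5/12

Since LHS ≠ RHS, this pair disproves the claim.

Answer: Yes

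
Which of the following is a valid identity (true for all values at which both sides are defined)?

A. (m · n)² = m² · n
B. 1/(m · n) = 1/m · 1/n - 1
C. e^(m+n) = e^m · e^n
A: fails at (3, 7) — LHS = 441, RHS = 63.
B: fails at (2, 3) — LHS = 1/6, RHS = -5/6.
C: holds — e.g. at (2, 5), both sides equal e^7 ≈ 1097.

Answer: C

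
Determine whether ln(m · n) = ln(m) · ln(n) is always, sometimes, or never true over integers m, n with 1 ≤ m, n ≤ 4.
Sometimes true

It holds at (m, n) = (1, 1) (both sides equal 0), but fails at (m, n) = (2, 3) (LHS = ln(6) ≈ 1.792, RHS = ln(2)·ln(3) ≈ 0.7615).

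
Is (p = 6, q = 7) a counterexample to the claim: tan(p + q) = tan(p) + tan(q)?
Substituting p = 6, q = 7:
LHS = tan(6 + 7) = tan(13) ≈ 0.463
RHS = tan(6) + tan(7) ≈ 0.5804

Since LHS ≠ RHS, this pair disproves the claim.

Answer: Yes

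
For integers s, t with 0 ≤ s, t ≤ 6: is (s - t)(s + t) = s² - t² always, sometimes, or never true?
Always true

The identity holds for every pair in the range. For instance at (s, t) = (3, 2): both sides equal 5.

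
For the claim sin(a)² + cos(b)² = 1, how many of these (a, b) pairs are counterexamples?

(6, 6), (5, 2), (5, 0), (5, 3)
3

Testing each pair:
(6, 6): LHS = sin(6)² + cos(6)² = 1, RHS = 1 → satisfies claim
(5, 2): LHS = cos(2)² + sin(5)² ≈ 1.093, RHS = 1 → counterexample
(5, 0): LHS = sin(5)² + 1 ≈ 1.92, RHS = 1 → counterexample
(5, 3): LHS = sin(5)² + cos(3)² ≈ 1.9, RHS = 1 → counterexample

That makes 3 counterexamples.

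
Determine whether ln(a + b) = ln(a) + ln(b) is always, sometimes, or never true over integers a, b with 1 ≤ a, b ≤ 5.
Sometimes true

It holds at (a, b) = (2, 2) (both sides equal ln(4) ≈ 1.386), but fails at (a, b) = (1, 5) (LHS = ln(6) ≈ 1.792, RHS = ln(5) ≈ 1.609).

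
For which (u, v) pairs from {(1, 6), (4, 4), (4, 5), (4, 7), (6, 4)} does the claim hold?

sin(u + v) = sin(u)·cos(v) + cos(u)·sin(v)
All pairs

Testing each pair:
(1, 6): LHS = sin(7) ≈ 0.657, RHS = sin(6)·cos(1) + sin(1)·cos(6) ≈ 0.657 → holds
(4, 4): LHS = sin(8) ≈ 0.9894, RHS = 2·sin(4)·cos(4) ≈ 0.9894 → holds
(4, 5): LHS = sin(9) ≈ 0.4121, RHS = sin(4)·cos(5) + sin(5)·cos(4) ≈ 0.4121 → holds
(4, 7): LHS = sin(11) ≈ -1, RHS = sin(4)·cos(7) + sin(7)·cos(4) ≈ -1 → holds
(6, 4): LHS = sin(10) ≈ -0.544, RHS = sin(4)·cos(6) + sin(6)·cos(4) ≈ -0.544 → holds

Every pair satisfies the claim.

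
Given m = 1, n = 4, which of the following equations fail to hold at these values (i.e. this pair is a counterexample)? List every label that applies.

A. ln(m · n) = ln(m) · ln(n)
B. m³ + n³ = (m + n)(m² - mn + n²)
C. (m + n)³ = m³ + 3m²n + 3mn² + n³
Evaluating each claim at the given values:
A. LHS = ln(4) ≈ 1.386, RHS = 0 → fails here (LHS ≠ RHS)
B. LHS = 65, RHS = 65 → holds here (LHS = RHS)
C. LHS = 125, RHS = 125 → holds here (LHS = RHS)

Answer: A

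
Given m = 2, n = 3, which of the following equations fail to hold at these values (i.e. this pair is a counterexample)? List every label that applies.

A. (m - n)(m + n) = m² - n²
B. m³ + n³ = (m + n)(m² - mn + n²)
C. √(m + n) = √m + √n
C

Evaluating each claim at the given values:
A. LHS = -5, RHS = -5 → holds here (LHS = RHS)
B. LHS = 35, RHS = 35 → holds here (LHS = RHS)
C. LHS = √(5) ≈ 2.236, RHS = √(2) + √(3) ≈ 3.146 → fails here (LHS ≠ RHS)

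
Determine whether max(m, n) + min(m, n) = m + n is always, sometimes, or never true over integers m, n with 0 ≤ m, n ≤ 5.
Always true

The identity holds for every pair in the range. For instance at (m, n) = (5, 4): both sides equal 9.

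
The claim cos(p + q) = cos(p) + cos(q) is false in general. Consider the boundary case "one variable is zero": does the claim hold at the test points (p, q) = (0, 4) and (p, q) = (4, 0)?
No, fails at both test points

At (0, 4): LHS = cos(4) ≈ -0.6536 ≠ RHS = cos(4) + 1 ≈ 0.3464
At (4, 0): LHS = cos(4) ≈ -0.6536 ≠ RHS = cos(4) + 1 ≈ 0.3464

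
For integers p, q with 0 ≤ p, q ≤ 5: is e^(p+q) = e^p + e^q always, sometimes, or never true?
Never true

The claim fails for every pair in the range. For instance at (p, q) = (3, 5): LHS = e^8 ≈ 2981, RHS = e^3 + e^5 ≈ 168.5.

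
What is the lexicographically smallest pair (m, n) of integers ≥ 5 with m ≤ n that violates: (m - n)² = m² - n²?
(m, n) = (5, 6)

Substituting (5, 6) into the claim:
LHS = (5 - 6)² = 1
RHS = 5² - 6² = -11

Since LHS ≠ RHS, this pair disproves the claim, and no lexicographically smaller pair (m ≤ n, integers ≥ 5) does.

For instance (8, 10) is also a counterexample (LHS = 4, RHS = -36), but it's lexicographically larger.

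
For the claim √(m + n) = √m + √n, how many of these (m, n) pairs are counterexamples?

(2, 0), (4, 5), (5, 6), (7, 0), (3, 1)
3

Testing each pair:
(2, 0): LHS = √(2) ≈ 1.414, RHS = √(2) ≈ 1.414 → satisfies claim
(4, 5): LHS = 3, RHS = 2 + √(5) ≈ 4.236 → counterexample
(5, 6): LHS = √(11) ≈ 3.317, RHS = √(5) + √(6) ≈ 4.686 → counterexample
(7, 0): LHS = √(7) ≈ 2.646, RHS = √(7) ≈ 2.646 → satisfies claim
(3, 1): LHS = 2, RHS = 1 + √(3) ≈ 2.732 → counterexample

That makes 3 counterexamples.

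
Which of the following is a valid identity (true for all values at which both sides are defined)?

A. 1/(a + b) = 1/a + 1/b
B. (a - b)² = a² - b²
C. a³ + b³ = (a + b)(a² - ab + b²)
A: fails at (2, 7) — LHS = 1/9, RHS = 9/14.
B: fails at (5, 8) — LHS = 9, RHS = -39.
C: holds — e.g. at (1, 5), both sides equal 126.

Answer: C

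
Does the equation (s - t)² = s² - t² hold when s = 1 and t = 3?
Substituting s = 1, t = 3:

LHS = (1 - 3)² = 4
RHS = 1² - 3² = -8

LHS ≠ RHS, so the equation does not hold at this point.

Answer: Fails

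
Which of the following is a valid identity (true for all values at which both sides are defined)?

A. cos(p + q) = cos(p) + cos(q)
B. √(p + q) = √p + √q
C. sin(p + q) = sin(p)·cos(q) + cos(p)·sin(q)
C

A: fails at (2, 7) — LHS = cos(9) ≈ -0.9111, RHS = cos(2) + cos(7) ≈ 0.3378.
B: fails at (4, 4) — LHS = 2·√(2) ≈ 2.828, RHS = 4.
C: holds — e.g. at (3, 3), both sides equal sin(6) ≈ -0.2794.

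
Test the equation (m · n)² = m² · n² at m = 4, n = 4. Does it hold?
Holds

Substituting m = 4, n = 4:

LHS = (4 · 4)² = 256
RHS = 4² · 4² = 256

LHS = RHS, so the equation holds at this point.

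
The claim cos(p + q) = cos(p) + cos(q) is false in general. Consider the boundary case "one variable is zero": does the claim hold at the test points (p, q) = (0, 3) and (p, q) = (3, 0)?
No, fails at both test points

At (0, 3): LHS = cos(3) ≈ -0.99 ≠ RHS = cos(3) + 1 ≈ 0.01001
At (3, 0): LHS = cos(3) ≈ -0.99 ≠ RHS = cos(3) + 1 ≈ 0.01001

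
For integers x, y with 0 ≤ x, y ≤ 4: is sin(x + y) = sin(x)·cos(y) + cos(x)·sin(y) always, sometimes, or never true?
The identity holds for every pair in the range. For instance at (x, y) = (2, 4): both sides equal sin(6) ≈ -0.2794.

Answer: Always true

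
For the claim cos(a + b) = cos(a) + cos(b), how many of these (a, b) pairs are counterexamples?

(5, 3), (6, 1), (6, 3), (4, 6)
4

Testing each pair:
(5, 3): LHS = cos(8) ≈ -0.1455, RHS = cos(3) + cos(5) ≈ -0.7063 → counterexample
(6, 1): LHS = cos(7) ≈ 0.7539, RHS = cos(1) + cos(6) ≈ 1.5 → counterexample
(6, 3): LHS = cos(9) ≈ -0.9111, RHS = cos(3) + cos(6) ≈ -0.02982 → counterexample
(4, 6): LHS = cos(10) ≈ -0.8391, RHS = cos(4) + cos(6) ≈ 0.3065 → counterexample

That makes 4 counterexamples.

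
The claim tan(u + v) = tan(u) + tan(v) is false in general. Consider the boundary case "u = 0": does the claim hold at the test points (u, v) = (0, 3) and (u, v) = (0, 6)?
At (0, 3): LHS = tan(3) ≈ -0.1425, RHS = tan(3) ≈ -0.1425 → equal
At (0, 6): LHS = tan(6) ≈ -0.291, RHS = tan(6) ≈ -0.291 → equal

So the claim does hold at both of these boundary points, even though it is not an identity.

Answer: Yes, holds at both test points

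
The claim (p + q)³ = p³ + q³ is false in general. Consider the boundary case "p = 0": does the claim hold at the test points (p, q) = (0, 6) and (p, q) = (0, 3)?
Yes, holds at both test points

At (0, 6): LHS = 216, RHS = 216 → equal
At (0, 3): LHS = 27, RHS = 27 → equal

So the claim does hold at both of these boundary points, even though it is not an identity.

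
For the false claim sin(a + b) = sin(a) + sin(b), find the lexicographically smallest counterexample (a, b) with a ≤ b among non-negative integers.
At (0, 3): both sides equal sin(3) ≈ 0.1411, so it holds there.

Substituting (1, 1) into the claim:
LHS = sin(1 + 1) = sin(2) ≈ 0.9093
RHS = sin(1) + sin(1) = 2·sin(1) ≈ 1.683

Since LHS ≠ RHS, this pair disproves the claim, and no lexicographically smaller pair (a ≤ b, non-negative integers) does.

For instance (4, 4) is also a counterexample (LHS = sin(8) ≈ 0.9894, RHS = 2·sin(4) ≈ -1.514), but it's lexicographically larger.

Answer: (a, b) = (1, 1)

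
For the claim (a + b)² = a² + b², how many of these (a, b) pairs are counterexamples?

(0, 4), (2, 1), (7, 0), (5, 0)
1

Testing each pair:
(0, 4): LHS = 16, RHS = 16 → satisfies claim
(2, 1): LHS = 9, RHS = 5 → counterexample
(7, 0): LHS = 49, RHS = 49 → satisfies claim
(5, 0): LHS = 25, RHS = 25 → satisfies claim

That makes 1 counterexample.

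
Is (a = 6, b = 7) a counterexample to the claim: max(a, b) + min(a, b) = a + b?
No

Substituting a = 6, b = 7:
LHS = max(6, 7) + min(6, 7) = 13
RHS = 6 + 7 = 13

The sides agree, so this pair does not disprove the claim.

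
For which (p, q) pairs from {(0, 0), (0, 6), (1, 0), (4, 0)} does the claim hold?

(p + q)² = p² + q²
All pairs

Testing each pair:
(0, 0): LHS = 0, RHS = 0 → holds
(0, 6): LHS = 36, RHS = 36 → holds
(1, 0): LHS = 1, RHS = 1 → holds
(4, 0): LHS = 16, RHS = 16 → holds

Every pair satisfies the claim.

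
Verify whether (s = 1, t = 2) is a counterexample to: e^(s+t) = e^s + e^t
Substituting s = 1, t = 2:
LHS = e^(1+2) = e^3 ≈ 20.09
RHS = e^1 + e^2 = e + e^2 ≈ 10.11

Since LHS ≠ RHS, this pair disproves the claim.

Answer: Yes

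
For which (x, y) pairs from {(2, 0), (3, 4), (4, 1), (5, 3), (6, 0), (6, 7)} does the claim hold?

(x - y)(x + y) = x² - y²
Testing each pair:
(2, 0): LHS = 4, RHS = 4 → holds
(3, 4): LHS = -7, RHS = -7 → holds
(4, 1): LHS = 15, RHS = 15 → holds
(5, 3): LHS = 16, RHS = 16 → holds
(6, 0): LHS = 36, RHS = 36 → holds
(6, 7): LHS = -13, RHS = -13 → holds

Every pair satisfies the claim.

Answer: All pairs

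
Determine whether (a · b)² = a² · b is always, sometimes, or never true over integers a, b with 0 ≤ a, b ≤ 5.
It holds at (a, b) = (0, 5) (both sides equal 0), but fails at (a, b) = (5, 4) (LHS = 400, RHS = 100).

Answer: Sometimes true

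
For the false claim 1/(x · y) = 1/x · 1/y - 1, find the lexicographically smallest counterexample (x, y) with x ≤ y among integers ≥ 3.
Substituting (3, 3) into the claim:
LHS = 1/(3 · 3) = 1/9
RHS = 1/3 · 1/3 - 1 = -8/9

Since LHS ≠ RHS, this pair disproves the claim, and no lexicographically smaller pair (x ≤ y, integers ≥ 3) does.

For instance (5, 10) is also a counterexample (LHS = 1/50, RHS = -49/50), but it's lexicographically larger.

Answer: (x, y) = (3, 3)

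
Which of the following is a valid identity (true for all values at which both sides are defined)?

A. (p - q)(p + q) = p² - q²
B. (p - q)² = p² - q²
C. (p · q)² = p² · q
A: holds — e.g. at (2, 2), both sides equal 0.
B: fails at (0, 1) — LHS = 1, RHS = -1.
C: fails at (3, 4) — LHS = 144, RHS = 36.

Answer: A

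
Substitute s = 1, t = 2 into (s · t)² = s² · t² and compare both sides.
LHS = (1 · 2)² = 4
RHS = 1² · 2² = 4

LHS = RHS: the two sides agree.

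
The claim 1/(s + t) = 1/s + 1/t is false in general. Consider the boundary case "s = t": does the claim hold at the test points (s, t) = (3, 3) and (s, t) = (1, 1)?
At (3, 3): LHS = 1/6 ≠ RHS = 2/3
At (1, 1): LHS = 1/2 ≠ RHS = 2

Answer: No, fails at both test points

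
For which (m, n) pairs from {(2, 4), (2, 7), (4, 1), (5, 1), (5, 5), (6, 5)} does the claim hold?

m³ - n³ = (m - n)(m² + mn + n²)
All pairs

Testing each pair:
(2, 4): LHS = -56, RHS = -56 → holds
(2, 7): LHS = -335, RHS = -335 → holds
(4, 1): LHS = 63, RHS = 63 → holds
(5, 1): LHS = 124, RHS = 124 → holds
(5, 5): LHS = 0, RHS = 0 → holds
(6, 5): LHS = 91, RHS = 91 → holds

Every pair satisfies the claim.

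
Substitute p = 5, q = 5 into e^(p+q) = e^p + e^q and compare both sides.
LHS = e^(5+5) = e^10 ≈ 22026.5
RHS = e^5 + e^5 = 2·e^5 ≈ 296.8

LHS ≠ RHS (they differ by about 21729.6), so the equation does not hold here.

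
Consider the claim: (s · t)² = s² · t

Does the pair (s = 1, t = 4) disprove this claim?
Substituting s = 1, t = 4:
LHS = (1 · 4)² = 16
RHS = 1² · 4 = 4

Since LHS ≠ RHS, this pair disproves the claim.

Answer: Yes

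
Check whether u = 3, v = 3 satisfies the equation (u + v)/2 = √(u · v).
Substituting u = 3, v = 3:

LHS = (3 + 3)/2 = 3
RHS = √(3 · 3) = 3

LHS = RHS, so the equation holds at this point.

Answer: Holds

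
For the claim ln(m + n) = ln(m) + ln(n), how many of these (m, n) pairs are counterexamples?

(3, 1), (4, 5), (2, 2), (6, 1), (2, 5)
Testing each pair:
(3, 1): LHS = ln(4) ≈ 1.386, RHS = ln(3) ≈ 1.099 → counterexample
(4, 5): LHS = ln(9) ≈ 2.197, RHS = ln(4) + ln(5) ≈ 2.996 → counterexample
(2, 2): LHS = ln(4) ≈ 1.386, RHS = 2·ln(2) ≈ 1.386 → satisfies claim
(6, 1): LHS = ln(7) ≈ 1.946, RHS = ln(6) ≈ 1.792 → counterexample
(2, 5): LHS = ln(7) ≈ 1.946, RHS = ln(2) + ln(5) ≈ 2.303 → counterexample

That makes 4 counterexamples.

Answer: 4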